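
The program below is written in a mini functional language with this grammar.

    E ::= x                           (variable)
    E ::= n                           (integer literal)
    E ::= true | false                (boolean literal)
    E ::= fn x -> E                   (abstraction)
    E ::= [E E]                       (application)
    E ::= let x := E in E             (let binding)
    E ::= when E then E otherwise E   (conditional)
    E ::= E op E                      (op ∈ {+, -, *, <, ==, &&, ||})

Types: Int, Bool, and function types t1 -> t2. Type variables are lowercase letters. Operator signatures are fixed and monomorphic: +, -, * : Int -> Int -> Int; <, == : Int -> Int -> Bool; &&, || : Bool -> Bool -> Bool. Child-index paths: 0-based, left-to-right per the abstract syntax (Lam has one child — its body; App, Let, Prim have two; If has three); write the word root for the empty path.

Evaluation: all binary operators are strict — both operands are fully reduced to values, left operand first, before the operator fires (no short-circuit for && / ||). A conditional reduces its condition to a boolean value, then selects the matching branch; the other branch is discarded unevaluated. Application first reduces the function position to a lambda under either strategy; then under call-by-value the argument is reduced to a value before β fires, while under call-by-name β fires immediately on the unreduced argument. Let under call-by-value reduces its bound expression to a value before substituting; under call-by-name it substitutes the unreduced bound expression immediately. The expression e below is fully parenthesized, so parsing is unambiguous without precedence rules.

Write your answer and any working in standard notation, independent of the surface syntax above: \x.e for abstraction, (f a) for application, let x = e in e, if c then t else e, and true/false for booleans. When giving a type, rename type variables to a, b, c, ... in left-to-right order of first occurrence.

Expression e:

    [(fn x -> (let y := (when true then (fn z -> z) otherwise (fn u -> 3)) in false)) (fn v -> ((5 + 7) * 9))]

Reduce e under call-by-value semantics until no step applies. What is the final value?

Derivation:
step 0: ((\x.(let y = (if true then (\z.z) else (\u.3)) in false)) (\v.((5 + 7) * 9)))
step 1: [beta@root] (let y = (if true then (\z.z) else (\u.3)) in false)
step 2: [if@0] (let y = (\z.z) in false)
step 3: [let@root] false

Answer: false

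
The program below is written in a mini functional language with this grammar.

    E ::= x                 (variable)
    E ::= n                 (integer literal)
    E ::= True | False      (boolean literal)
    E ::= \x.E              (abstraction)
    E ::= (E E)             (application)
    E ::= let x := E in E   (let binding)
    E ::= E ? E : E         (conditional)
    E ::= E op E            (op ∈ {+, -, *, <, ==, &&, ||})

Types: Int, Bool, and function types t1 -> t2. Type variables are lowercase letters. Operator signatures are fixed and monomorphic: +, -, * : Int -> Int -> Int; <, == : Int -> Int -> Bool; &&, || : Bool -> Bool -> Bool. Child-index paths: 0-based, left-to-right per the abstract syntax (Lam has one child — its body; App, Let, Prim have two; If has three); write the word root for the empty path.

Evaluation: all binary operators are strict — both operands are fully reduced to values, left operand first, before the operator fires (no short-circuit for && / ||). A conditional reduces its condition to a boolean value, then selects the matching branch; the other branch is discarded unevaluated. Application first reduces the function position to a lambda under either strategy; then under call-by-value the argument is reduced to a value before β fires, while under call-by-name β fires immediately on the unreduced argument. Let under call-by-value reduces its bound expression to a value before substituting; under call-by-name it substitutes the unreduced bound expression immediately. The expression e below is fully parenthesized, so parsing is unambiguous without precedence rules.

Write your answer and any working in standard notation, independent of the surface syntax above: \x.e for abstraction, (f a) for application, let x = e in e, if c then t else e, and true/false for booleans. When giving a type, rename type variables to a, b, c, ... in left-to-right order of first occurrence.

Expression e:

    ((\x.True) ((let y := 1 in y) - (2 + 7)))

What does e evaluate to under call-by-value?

Derivation:
step 0: ((\x.true) ((let y = 1 in y) - (2 + 7)))
step 1: [let@1.0] ((\x.true) (1 - (2 + 7)))
step 2: [delta@1.1] ((\x.true) (1 - 9))
step 3: [delta@1] ((\x.true) -8)
step 4: [beta@root] true

Answer: true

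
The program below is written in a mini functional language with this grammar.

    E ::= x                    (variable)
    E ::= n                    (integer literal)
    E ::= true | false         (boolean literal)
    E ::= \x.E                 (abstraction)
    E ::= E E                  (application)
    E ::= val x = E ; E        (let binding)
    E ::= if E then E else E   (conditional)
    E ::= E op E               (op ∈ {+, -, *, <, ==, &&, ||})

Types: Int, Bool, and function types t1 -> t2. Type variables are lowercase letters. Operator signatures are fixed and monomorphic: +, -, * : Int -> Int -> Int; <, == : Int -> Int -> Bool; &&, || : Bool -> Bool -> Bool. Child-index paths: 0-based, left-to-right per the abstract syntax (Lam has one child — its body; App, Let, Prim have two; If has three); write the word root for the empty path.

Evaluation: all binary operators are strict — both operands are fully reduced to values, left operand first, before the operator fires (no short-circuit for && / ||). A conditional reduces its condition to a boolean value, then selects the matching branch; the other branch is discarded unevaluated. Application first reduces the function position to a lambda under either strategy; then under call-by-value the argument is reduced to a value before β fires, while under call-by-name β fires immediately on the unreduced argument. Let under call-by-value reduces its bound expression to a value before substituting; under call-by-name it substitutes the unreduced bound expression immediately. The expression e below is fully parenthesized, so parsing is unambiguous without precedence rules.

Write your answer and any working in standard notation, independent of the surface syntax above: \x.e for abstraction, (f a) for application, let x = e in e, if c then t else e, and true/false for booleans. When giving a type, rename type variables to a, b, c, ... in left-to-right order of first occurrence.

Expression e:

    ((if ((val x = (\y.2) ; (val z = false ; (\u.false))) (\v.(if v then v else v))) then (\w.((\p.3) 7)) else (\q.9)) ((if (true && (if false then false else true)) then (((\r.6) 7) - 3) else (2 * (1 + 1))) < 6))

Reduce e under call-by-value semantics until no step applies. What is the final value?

Answer: 9

Derivation:
step 0: ((if ((let x = (\y.2) in (let z = false in (\u.false))) (\v.(if v then v else v))) then (\w.((\p.3) 7)) else (\q.9)) ((if (true && (if false then false else true)) then (((\r.6) 7) - 3) else (2 * (1 + 1))) < 6))
step 1: [let@0.0.0] ((if ((let z = false in (\u.false)) (\v.(if v then v else v))) then (\w.((\p.3) 7)) else (\q.9)) ((if (true && (if false then false else true)) then (((\r.6) 7) - 3) else (2 * (1 + 1))) < 6))
step 2: [let@0.0.0] ((if ((\u.false) (\v.(if v then v else v))) then (\w.((\p.3) 7)) else (\q.9)) ((if (true && (if false then false else true)) then (((\r.6) 7) - 3) else (2 * (1 + 1))) < 6))
step 3: [beta@0.0] ((if false then (\w.((\p.3) 7)) else (\q.9)) ((if (true && (if false then false else true)) then (((\r.6) 7) - 3) else (2 * (1 + 1))) < 6))
step 4: [if@0] ((\q.9) ((if (true && (if false then false else true)) then (((\r.6) 7) - 3) else (2 * (1 + 1))) < 6))
step 5: [if@1.0.0.1] ((\q.9) ((if (true && true) then (((\r.6) 7) - 3) else (2 * (1 + 1))) < 6))
step 6: [delta@1.0.0] ((\q.9) ((if true then (((\r.6) 7) - 3) else (2 * (1 + 1))) < 6))
step 7: [if@1.0] ((\q.9) ((((\r.6) 7) - 3) < 6))
step 8: [beta@1.0.0] ((\q.9) ((6 - 3) < 6))
step 9: [delta@1.0] ((\q.9) (3 < 6))
step 10: [delta@1] ((\q.9) true)
step 11: [beta@root] 9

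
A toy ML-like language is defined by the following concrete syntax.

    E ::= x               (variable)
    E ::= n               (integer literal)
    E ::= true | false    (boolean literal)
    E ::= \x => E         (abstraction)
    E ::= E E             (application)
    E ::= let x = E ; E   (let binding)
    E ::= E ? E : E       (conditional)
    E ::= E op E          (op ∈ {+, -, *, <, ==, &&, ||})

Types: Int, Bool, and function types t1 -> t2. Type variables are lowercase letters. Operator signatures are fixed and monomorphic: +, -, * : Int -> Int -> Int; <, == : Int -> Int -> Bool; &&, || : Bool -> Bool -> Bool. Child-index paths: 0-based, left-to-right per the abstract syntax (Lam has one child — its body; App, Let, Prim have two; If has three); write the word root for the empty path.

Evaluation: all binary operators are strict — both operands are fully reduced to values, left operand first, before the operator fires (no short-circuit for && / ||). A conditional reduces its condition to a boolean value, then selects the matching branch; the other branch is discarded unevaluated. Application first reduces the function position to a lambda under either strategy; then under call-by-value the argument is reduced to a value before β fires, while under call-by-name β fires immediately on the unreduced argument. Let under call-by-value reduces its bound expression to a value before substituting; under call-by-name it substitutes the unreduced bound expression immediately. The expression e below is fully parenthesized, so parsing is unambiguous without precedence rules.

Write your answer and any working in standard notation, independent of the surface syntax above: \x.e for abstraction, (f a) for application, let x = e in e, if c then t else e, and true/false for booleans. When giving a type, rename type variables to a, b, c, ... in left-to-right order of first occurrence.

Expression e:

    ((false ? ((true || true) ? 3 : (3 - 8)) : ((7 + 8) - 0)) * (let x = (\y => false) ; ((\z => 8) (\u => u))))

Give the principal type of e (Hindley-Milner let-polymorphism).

Working:
  unify Bool ~ Bool
  unify Bool ~ Bool
  unify Bool ~ Bool
  unify Bool ~ Bool
  unify Int ~ Int
  unify Int ~ Int
  unify Int ~ Int
  unify Int ~ Int
  unify Int ~ Int
  unify Int ~ Int
  unify Int ~ Int
  unify Int ~ Int
  unify Int ~ Int
\y._ : a -> Bool
let x : forall. a -> Bool
\z._ : b -> Int
u : c
\u._ : c -> c
  unify b -> Int ~ (c -> c) -> d
  unify b ~ c -> c
  unify Int ~ d
_ _ : Int
  unify Int ~ Int

Answer: Int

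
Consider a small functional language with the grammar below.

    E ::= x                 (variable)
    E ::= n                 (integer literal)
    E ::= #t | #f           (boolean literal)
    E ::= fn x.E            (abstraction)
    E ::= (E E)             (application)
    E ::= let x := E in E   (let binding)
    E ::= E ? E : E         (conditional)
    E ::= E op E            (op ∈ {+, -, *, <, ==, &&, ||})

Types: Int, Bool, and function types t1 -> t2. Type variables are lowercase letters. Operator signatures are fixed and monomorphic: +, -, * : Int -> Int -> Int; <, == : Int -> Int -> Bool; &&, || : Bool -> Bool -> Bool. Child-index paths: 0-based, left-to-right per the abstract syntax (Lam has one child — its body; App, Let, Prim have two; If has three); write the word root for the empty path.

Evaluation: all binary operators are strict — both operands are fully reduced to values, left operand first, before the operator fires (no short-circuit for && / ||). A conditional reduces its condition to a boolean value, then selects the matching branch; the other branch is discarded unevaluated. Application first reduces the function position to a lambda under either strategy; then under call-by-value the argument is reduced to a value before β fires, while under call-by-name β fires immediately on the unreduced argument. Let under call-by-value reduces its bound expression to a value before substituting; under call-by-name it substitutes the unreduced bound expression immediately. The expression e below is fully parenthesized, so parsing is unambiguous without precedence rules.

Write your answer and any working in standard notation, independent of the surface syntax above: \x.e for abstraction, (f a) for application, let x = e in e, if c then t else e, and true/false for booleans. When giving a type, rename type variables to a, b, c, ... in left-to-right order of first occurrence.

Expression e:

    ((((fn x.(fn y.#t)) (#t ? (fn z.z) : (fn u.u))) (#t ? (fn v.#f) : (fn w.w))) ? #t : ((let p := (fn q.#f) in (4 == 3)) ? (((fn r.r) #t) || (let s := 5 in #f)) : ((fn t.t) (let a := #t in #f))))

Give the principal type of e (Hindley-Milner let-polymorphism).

Working:
\y._ : b -> Bool
\x._ : a -> b -> Bool
  unify Bool ~ Bool
z : c
\z._ : c -> c
u : d
\u._ : d -> d
  unify c -> c ~ d -> d
  unify c ~ d
  unify d ~ d
  unify a -> b -> Bool ~ (d -> d) -> e
  unify a ~ d -> d
  unify b -> Bool ~ e
_ _ : b -> Bool
  unify Bool ~ Bool
\v._ : f -> Bool
w : g
\w._ : g -> g
  unify f -> Bool ~ g -> g
  unify f ~ g
  unify Bool ~ g
  unify b -> Bool ~ (Bool -> Bool) -> h
  unify b ~ Bool -> Bool
  unify Bool ~ h
_ _ : Bool
  unify Bool ~ Bool
\q._ : i -> Bool
let p : forall. i -> Bool
  unify Int ~ Int
  unify Int ~ Int
  unify Bool ~ Bool
r : j
\r._ : j -> j
  unify j -> j ~ Bool -> k
  unify j ~ Bool
  unify Bool ~ k
_ _ : Bool
  unify Bool ~ Bool
let s : Int
  unify Bool ~ Bool
t : l
\t._ : l -> l
let a : Bool
  unify l -> l ~ Bool -> m
  unify l ~ Bool
  unify Bool ~ m
_ _ : Bool
  unify Bool ~ Bool
  unify Bool ~ Bool

Answer: Bool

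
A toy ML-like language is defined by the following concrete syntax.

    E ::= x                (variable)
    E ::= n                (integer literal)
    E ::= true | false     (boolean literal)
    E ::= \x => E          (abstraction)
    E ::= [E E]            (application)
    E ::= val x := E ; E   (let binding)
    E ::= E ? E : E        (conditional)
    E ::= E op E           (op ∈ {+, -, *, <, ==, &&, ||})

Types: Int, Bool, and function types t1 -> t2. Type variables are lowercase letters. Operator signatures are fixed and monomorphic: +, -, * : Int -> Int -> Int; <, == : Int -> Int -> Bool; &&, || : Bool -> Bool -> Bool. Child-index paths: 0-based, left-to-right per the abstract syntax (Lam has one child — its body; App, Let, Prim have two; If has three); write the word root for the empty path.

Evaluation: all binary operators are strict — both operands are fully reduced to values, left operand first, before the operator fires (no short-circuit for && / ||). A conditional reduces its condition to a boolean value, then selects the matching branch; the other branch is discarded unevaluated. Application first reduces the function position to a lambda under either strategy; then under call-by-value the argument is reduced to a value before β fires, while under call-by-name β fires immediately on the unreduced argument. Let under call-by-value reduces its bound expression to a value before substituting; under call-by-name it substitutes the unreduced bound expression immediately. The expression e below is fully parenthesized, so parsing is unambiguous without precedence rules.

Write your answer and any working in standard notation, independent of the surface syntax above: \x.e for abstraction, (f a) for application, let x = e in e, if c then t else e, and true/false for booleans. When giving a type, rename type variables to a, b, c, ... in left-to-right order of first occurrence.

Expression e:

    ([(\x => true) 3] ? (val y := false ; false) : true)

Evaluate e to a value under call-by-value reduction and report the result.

Answer: false

Working:
step 0: (if ((\x.true) 3) then (let y = false in false) else true)
step 1: [beta@0] (if true then (let y = false in false) else true)
step 2: [if@root] (let y = false in false)
step 3: [let@root] false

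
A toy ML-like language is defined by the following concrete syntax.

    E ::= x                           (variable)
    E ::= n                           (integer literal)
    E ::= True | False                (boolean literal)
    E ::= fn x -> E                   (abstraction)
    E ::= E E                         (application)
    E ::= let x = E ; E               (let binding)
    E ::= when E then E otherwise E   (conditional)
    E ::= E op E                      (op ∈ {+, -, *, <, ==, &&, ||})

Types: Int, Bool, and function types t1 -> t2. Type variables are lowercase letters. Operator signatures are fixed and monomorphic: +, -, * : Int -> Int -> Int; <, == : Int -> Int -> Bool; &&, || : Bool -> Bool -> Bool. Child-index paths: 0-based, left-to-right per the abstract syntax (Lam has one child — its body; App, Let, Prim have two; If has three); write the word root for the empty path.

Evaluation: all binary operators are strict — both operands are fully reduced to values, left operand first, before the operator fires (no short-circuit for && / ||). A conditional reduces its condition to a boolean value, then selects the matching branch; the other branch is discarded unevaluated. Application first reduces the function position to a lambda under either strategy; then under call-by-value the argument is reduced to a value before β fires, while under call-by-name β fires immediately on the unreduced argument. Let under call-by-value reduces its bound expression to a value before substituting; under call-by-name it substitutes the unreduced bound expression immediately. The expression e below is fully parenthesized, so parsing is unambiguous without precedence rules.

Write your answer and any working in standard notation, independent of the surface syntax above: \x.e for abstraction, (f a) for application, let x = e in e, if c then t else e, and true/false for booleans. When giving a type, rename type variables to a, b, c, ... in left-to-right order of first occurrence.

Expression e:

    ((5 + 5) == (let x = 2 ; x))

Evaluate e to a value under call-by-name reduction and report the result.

Answer: false

Trace:
step 0: ((5 + 5) == (let x = 2 in x))
step 1: [delta@0] (10 == (let x = 2 in x))
step 2: [let@1] (10 == 2)
step 3: [delta@root] false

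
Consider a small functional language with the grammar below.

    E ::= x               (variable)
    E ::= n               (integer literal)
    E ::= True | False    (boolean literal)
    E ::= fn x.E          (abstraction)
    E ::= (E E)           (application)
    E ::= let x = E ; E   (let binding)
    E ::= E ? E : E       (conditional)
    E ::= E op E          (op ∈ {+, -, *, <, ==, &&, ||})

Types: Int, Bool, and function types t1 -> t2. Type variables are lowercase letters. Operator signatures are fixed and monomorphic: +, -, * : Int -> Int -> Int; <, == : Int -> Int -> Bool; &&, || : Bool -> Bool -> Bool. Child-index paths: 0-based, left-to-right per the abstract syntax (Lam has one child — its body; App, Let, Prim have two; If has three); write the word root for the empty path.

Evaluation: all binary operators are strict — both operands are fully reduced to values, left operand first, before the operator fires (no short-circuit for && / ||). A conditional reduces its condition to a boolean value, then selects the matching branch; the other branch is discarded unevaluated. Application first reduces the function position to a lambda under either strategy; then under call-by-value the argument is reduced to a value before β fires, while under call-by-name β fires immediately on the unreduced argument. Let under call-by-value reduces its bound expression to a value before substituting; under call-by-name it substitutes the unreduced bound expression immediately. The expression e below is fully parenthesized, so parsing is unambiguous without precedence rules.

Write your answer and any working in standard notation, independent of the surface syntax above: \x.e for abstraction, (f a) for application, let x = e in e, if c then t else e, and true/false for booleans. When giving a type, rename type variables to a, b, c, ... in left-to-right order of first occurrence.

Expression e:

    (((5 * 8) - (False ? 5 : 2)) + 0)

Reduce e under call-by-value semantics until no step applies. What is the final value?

Answer: 38

Derivation:
step 0: (((5 * 8) - (if false then 5 else 2)) + 0)
step 1: [delta@0.0] ((40 - (if false then 5 else 2)) + 0)
step 2: [if@0.1] ((40 - 2) + 0)
step 3: [delta@0] (38 + 0)
step 4: [delta@root] 38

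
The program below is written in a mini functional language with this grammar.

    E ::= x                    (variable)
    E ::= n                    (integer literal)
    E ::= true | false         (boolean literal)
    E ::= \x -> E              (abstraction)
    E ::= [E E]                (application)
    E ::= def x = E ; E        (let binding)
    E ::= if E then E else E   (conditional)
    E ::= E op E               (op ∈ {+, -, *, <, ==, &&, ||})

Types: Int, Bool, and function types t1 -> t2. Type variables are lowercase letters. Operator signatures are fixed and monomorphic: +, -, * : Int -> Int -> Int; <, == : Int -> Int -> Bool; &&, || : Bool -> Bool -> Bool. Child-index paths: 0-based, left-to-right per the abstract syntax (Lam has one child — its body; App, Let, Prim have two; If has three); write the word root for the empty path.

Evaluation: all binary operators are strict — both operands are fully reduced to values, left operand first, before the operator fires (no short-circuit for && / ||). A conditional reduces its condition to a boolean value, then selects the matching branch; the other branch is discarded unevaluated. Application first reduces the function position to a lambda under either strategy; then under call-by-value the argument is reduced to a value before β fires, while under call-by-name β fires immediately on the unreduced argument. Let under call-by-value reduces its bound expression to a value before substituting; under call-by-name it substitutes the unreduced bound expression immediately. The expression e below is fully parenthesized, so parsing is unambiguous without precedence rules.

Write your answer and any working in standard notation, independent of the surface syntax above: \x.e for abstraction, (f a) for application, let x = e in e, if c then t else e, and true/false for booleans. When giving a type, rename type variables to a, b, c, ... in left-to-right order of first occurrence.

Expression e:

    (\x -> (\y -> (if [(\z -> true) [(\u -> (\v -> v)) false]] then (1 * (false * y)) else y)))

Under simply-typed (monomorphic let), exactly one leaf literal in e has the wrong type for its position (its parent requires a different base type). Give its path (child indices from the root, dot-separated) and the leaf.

Answer: 0.0.1.1.0 : false

Working:
\z._ : c -> Bool
v : e
\v._ : e -> e
\u._ : d -> e -> e
  unify d -> e -> e ~ Bool -> f
  unify d ~ Bool
  unify e -> e ~ f
_ _ : e -> e
  unify c -> Bool ~ (e -> e) -> g
  unify c ~ e -> e
  unify Bool ~ g
_ _ : Bool
  unify Bool ~ Bool
  unify Int ~ Int
  unify Bool ~ Int
  FAIL: mismatch Bool ~ Int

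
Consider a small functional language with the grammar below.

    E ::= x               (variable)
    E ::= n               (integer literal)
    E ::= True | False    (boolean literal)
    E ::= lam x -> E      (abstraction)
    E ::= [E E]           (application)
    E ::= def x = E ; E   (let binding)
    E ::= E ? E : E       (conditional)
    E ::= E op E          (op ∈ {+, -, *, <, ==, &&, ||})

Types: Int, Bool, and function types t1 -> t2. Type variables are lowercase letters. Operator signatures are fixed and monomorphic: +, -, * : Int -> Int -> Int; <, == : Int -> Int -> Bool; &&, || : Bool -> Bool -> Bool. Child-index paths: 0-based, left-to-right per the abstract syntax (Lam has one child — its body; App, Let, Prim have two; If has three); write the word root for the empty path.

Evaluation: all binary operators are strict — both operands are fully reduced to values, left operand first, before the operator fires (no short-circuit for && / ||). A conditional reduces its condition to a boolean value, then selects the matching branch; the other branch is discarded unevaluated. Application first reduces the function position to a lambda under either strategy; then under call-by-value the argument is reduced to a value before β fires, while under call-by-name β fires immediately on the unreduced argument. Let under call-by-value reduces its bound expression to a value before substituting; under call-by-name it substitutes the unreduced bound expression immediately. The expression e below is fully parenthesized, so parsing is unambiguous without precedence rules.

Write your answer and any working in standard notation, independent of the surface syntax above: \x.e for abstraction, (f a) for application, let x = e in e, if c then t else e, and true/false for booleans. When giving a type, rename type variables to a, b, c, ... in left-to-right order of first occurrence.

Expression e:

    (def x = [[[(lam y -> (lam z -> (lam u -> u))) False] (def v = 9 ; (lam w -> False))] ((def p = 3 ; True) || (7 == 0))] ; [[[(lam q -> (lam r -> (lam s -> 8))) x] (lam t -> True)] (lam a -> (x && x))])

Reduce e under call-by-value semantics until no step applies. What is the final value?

Answer: 8

Working:
step 0: (let x = ((((\y.(\z.(\u.u))) false) (let v = 9 in (\w.false))) ((let p = 3 in true) || (7 == 0))) in ((((\q.(\r.(\s.8))) x) (\t.true)) (\a.(x && x))))
step 1: [beta@0.0.0] (let x = (((\z.(\u.u)) (let v = 9 in (\w.false))) ((let p = 3 in true) || (7 == 0))) in ((((\q.(\r.(\s.8))) x) (\t.true)) (\a.(x && x))))
step 2: [let@0.0.1] (let x = (((\z.(\u.u)) (\w.false)) ((let p = 3 in true) || (7 == 0))) in ((((\q.(\r.(\s.8))) x) (\t.true)) (\a.(x && x))))
step 3: [beta@0.0] (let x = ((\u.u) ((let p = 3 in true) || (7 == 0))) in ((((\q.(\r.(\s.8))) x) (\t.true)) (\a.(x && x))))
step 4: [let@0.1.0] (let x = ((\u.u) (true || (7 == 0))) in ((((\q.(\r.(\s.8))) x) (\t.true)) (\a.(x && x))))
step 5: [delta@0.1.1] (let x = ((\u.u) (true || false)) in ((((\q.(\r.(\s.8))) x) (\t.true)) (\a.(x && x))))
step 6: [delta@0.1] (let x = ((\u.u) true) in ((((\q.(\r.(\s.8))) x) (\t.true)) (\a.(x && x))))
step 7: [beta@0] (let x = true in ((((\q.(\r.(\s.8))) x) (\t.true)) (\a.(x && x))))
step 8: [let@root] ((((\q.(\r.(\s.8))) true) (\t.true)) (\a.(true && true)))
step 9: [beta@0.0] (((\r.(\s.8)) (\t.true)) (\a.(true && true)))
step 10: [beta@0] ((\s.8) (\a.(true && true)))
step 11: [beta@root] 8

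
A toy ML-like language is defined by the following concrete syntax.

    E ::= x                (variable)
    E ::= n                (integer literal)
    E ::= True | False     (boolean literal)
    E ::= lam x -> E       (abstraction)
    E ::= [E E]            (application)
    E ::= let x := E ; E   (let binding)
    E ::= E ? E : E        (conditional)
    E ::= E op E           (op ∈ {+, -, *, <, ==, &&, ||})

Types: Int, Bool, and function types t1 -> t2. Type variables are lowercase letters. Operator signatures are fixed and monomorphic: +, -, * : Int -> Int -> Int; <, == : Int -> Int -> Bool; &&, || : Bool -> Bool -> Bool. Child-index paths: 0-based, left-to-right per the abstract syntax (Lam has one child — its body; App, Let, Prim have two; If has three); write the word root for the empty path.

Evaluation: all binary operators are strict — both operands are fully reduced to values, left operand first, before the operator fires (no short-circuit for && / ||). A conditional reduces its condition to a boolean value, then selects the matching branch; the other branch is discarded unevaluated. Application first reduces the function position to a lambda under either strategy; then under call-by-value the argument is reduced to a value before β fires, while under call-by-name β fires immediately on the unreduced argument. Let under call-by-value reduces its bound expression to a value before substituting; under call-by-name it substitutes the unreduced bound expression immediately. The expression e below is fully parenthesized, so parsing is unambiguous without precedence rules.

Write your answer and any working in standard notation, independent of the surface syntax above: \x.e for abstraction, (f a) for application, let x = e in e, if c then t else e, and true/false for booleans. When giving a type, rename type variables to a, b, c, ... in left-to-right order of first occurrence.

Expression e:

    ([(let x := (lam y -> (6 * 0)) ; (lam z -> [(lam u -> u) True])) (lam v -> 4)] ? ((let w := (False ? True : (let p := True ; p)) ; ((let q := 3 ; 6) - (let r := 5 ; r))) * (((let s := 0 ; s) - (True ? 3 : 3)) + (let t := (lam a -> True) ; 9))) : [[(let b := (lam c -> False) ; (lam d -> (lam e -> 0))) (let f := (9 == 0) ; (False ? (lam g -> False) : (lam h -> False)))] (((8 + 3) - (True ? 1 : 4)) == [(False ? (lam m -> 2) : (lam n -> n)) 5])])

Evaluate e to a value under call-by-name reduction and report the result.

Answer: 6

Trace:
step 0: (if ((let x = (\y.(6 * 0)) in (\z.((\u.u) true))) (\v.4)) then ((let w = (if false then true else (let p = true in p)) in ((let q = 3 in 6) - (let r = 5 in r))) * (((let s = 0 in s) - (if true then 3 else 3)) + (let t = (\a.true) in 9))) else (((let b = (\c.false) in (\d.(\e.0))) (let f = (9 == 0) in (if false then (\g.false) else (\h.false)))) (((8 + 3) - (if true then 1 else 4)) == ((if false then (\m.2) else (\n.n)) 5))))
step 1: [let@0.0] (if ((\z.((\u.u) true)) (\v.4)) then ((let w = (if false then true else (let p = true in p)) in ((let q = 3 in 6) - (let r = 5 in r))) * (((let s = 0 in s) - (if true then 3 else 3)) + (let t = (\a.true) in 9))) else (((let b = (\c.false) in (\d.(\e.0))) (let f = (9 == 0) in (if false then (\g.false) else (\h.false)))) (((8 + 3) - (if true then 1 else 4)) == ((if false then (\m.2) else (\n.n)) 5))))
step 2: [beta@0] (if ((\u.u) true) then ((let w = (if false then true else (let p = true in p)) in ((let q = 3 in 6) - (let r = 5 in r))) * (((let s = 0 in s) - (if true then 3 else 3)) + (let t = (\a.true) in 9))) else (((let b = (\c.false) in (\d.(\e.0))) (let f = (9 == 0) in (if false then (\g.false) else (\h.false)))) (((8 + 3) - (if true then 1 else 4)) == ((if false then (\m.2) else (\n.n)) 5))))
step 3: [beta@0] (if true then ((let w = (if false then true else (let p = true in p)) in ((let q = 3 in 6) - (let r = 5 in r))) * (((let s = 0 in s) - (if true then 3 else 3)) + (let t = (\a.true) in 9))) else (((let b = (\c.false) in (\d.(\e.0))) (let f = (9 == 0) in (if false then (\g.false) else (\h.false)))) (((8 + 3) - (if true then 1 else 4)) == ((if false then (\m.2) else (\n.n)) 5))))
step 4: [if@root] ((let w = (if false then true else (let p = true in p)) in ((let q = 3 in 6) - (let r = 5 in r))) * (((let s = 0 in s) - (if true then 3 else 3)) + (let t = (\a.true) in 9)))
step 5: [let@0] (((let q = 3 in 6) - (let r = 5 in r)) * (((let s = 0 in s) - (if true then 3 else 3)) + (let t = (\a.true) in 9)))
step 6: [let@0.0] ((6 - (let r = 5 in r)) * (((let s = 0 in s) - (if true then 3 else 3)) + (let t = (\a.true) in 9)))
step 7: [let@0.1] ((6 - 5) * (((let s = 0 in s) - (if true then 3 else 3)) + (let t = (\a.true) in 9)))
step 8: [delta@0] (1 * (((let s = 0 in s) - (if true then 3 else 3)) + (let t = (\a.true) in 9)))
step 9: [let@1.0.0] (1 * ((0 - (if true then 3 else 3)) + (let t = (\a.true) in 9)))
step 10: [if@1.0.1] (1 * ((0 - 3) + (let t = (\a.true) in 9)))
step 11: [delta@1.0] (1 * (-3 + (let t = (\a.true) in 9)))
step 12: [let@1.1] (1 * (-3 + 9))
step 13: [delta@1] (1 * 6)
step 14: [delta@root] 6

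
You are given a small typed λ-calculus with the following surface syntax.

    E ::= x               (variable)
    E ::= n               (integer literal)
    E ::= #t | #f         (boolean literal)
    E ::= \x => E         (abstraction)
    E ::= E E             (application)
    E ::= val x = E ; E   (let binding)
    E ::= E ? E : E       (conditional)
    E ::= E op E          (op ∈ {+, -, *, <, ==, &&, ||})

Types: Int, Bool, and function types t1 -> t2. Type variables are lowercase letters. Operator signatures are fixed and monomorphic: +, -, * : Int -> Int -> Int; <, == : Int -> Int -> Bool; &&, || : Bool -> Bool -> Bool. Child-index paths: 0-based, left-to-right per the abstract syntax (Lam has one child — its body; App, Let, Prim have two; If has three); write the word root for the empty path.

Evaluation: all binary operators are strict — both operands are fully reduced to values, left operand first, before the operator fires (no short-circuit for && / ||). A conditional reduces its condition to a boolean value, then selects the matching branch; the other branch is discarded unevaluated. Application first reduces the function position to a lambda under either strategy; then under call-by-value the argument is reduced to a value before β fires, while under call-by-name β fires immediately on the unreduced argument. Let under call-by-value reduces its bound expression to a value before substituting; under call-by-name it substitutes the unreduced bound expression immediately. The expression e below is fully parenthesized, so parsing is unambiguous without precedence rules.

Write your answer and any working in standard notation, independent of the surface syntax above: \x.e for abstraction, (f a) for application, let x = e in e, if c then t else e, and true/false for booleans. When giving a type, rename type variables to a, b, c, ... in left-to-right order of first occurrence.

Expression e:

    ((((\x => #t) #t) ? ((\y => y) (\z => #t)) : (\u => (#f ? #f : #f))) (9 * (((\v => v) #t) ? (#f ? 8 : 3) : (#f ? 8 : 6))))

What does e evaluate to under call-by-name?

Derivation:
step 0: ((if ((\x.true) true) then ((\y.y) (\z.true)) else (\u.(if false then false else false))) (9 * (if ((\v.v) true) then (if false then 8 else 3) else (if false then 8 else 6))))
step 1: [beta@0.0] ((if true then ((\y.y) (\z.true)) else (\u.(if false then false else false))) (9 * (if ((\v.v) true) then (if false then 8 else 3) else (if false then 8 else 6))))
step 2: [if@0] (((\y.y) (\z.true)) (9 * (if ((\v.v) true) then (if false then 8 else 3) else (if false then 8 else 6))))
step 3: [beta@0] ((\z.true) (9 * (if ((\v.v) true) then (if false then 8 else 3) else (if false then 8 else 6))))
step 4: [beta@root] true

Answer: true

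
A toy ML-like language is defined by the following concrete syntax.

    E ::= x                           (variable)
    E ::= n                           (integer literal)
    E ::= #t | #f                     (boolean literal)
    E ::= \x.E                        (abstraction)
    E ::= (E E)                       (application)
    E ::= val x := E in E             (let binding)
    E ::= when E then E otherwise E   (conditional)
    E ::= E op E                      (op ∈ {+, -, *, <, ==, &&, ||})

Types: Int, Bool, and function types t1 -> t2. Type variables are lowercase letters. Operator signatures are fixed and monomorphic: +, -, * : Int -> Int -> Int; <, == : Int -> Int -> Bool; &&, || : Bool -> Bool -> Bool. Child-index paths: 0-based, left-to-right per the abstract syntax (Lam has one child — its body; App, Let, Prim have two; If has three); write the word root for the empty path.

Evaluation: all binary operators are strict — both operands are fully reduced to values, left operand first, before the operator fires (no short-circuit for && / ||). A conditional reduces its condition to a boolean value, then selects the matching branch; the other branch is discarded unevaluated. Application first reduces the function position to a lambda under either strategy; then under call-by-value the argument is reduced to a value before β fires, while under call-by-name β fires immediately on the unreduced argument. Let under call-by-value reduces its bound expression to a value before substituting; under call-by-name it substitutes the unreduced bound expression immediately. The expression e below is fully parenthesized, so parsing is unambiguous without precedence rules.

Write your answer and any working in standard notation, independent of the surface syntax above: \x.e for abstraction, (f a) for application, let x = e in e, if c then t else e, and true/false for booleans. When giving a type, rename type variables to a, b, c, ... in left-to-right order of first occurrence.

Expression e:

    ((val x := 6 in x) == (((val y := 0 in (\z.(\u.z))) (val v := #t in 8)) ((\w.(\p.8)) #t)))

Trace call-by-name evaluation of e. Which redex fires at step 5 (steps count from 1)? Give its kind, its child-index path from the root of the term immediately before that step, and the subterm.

Working:
step 0: ((let x = 6 in x) == (((let y = 0 in (\z.(\u.z))) (let v = true in 8)) ((\w.(\p.8)) true)))
step 1: [let@0] (6 == (((let y = 0 in (\z.(\u.z))) (let v = true in 8)) ((\w.(\p.8)) true)))
step 2: [let@1.0.0] (6 == (((\z.(\u.z)) (let v = true in 8)) ((\w.(\p.8)) true)))
step 3: [beta@1.0] (6 == ((\u.(let v = true in 8)) ((\w.(\p.8)) true)))
step 4: [beta@1] (6 == (let v = true in 8))
step 5: [let@1] (6 == 8)

Answer: let at 1 : (let v = true in 8)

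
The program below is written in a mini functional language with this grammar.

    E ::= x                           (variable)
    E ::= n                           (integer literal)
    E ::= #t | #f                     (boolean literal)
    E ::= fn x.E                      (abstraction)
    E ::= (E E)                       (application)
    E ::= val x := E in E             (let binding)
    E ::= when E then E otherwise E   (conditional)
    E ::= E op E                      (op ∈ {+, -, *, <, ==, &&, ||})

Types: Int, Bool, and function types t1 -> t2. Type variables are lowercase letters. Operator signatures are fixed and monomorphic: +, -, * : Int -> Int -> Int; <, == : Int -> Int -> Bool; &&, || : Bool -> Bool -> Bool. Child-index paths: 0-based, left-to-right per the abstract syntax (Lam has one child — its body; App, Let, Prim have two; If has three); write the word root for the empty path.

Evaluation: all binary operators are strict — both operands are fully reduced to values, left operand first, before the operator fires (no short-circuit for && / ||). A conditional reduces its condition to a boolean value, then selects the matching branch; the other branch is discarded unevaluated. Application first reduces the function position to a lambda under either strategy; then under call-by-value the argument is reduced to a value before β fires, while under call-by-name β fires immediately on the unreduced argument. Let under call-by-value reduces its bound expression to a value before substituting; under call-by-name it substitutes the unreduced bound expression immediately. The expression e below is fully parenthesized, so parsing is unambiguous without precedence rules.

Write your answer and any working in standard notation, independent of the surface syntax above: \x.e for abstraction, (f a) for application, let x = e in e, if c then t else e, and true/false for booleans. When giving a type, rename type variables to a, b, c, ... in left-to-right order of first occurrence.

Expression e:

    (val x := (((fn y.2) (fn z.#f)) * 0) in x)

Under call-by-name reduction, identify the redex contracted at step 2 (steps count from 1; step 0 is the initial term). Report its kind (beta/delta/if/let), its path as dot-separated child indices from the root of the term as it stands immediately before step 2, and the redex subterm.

Answer: beta at 0 : ((\y.2) (\z.false))

Trace:
step 0: (let x = (((\y.2) (\z.false)) * 0) in x)
step 1: [let@root] (((\y.2) (\z.false)) * 0)
step 2: [beta@0] (2 * 0)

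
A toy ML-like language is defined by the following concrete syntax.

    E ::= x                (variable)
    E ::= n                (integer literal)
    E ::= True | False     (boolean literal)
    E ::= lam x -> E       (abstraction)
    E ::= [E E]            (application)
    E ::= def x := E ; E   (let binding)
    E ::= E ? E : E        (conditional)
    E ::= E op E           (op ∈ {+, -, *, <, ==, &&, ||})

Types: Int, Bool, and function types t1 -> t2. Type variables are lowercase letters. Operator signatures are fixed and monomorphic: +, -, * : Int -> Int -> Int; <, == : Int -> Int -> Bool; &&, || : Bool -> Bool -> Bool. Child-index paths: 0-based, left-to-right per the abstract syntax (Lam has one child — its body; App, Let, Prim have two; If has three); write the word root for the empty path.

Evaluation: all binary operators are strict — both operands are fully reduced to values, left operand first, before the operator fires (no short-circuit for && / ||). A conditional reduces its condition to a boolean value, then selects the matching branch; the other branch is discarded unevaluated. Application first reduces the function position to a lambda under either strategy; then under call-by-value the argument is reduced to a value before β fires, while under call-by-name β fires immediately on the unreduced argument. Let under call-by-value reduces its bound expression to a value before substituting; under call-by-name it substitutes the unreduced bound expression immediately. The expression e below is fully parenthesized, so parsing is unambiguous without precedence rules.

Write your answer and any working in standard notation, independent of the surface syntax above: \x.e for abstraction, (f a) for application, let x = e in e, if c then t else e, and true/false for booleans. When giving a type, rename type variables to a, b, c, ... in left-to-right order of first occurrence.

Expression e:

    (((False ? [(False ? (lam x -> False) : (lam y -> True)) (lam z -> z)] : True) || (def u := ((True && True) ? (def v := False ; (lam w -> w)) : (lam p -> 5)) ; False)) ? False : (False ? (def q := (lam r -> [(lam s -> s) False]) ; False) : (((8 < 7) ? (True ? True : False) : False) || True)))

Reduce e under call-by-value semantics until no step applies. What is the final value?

Trace:
step 0: (if ((if false then ((if false then (\x.false) else (\y.true)) (\z.z)) else true) || (let u = (if (true && true) then (let v = false in (\w.w)) else (\p.5)) in false)) then false else (if false then (let q = (\r.((\s.s) false)) in false) else ((if (8 < 7) then (if true then true else false) else false) || true)))
step 1: [if@0.0] (if (true || (let u = (if (true && true) then (let v = false in (\w.w)) else (\p.5)) in false)) then false else (if false then (let q = (\r.((\s.s) false)) in false) else ((if (8 < 7) then (if true then true else false) else false) || true)))
step 2: [delta@0.1.0.0] (if (true || (let u = (if true then (let v = false in (\w.w)) else (\p.5)) in false)) then false else (if false then (let q = (\r.((\s.s) false)) in false) else ((if (8 < 7) then (if true then true else false) else false) || true)))
step 3: [if@0.1.0] (if (true || (let u = (let v = false in (\w.w)) in false)) then false else (if false then (let q = (\r.((\s.s) false)) in false) else ((if (8 < 7) then (if true then true else false) else false) || true)))
step 4: [let@0.1.0] (if (true || (let u = (\w.w) in false)) then false else (if false then (let q = (\r.((\s.s) false)) in false) else ((if (8 < 7) then (if true then true else false) else false) || true)))
step 5: [let@0.1] (if (true || false) then false else (if false then (let q = (\r.((\s.s) false)) in false) else ((if (8 < 7) then (if true then true else false) else false) || true)))
step 6: [delta@0] (if true then false else (if false then (let q = (\r.((\s.s) false)) in false) else ((if (8 < 7) then (if true then true else false) else false) || true)))
step 7: [if@root] false

Answer: false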